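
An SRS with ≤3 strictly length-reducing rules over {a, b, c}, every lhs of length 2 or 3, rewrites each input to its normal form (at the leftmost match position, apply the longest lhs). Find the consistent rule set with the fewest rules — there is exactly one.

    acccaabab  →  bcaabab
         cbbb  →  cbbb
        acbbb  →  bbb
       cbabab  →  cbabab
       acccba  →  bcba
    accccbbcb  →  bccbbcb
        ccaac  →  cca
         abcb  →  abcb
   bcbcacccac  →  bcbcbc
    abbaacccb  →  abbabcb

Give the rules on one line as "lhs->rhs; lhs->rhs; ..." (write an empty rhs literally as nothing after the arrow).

  | acccaabab => bcaabab
  | cbbb
  | acbbb => bbb
  | cbabab

ac->; acc->b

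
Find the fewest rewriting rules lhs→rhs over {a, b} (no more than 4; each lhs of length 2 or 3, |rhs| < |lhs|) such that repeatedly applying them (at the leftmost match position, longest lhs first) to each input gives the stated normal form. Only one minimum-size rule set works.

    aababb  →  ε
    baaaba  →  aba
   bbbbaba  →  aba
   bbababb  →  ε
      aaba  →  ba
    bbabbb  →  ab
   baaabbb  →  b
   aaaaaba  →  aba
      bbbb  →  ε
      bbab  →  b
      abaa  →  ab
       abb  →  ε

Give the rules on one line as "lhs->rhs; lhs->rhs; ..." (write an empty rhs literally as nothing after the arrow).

aa->; bab->ab; bb->a

  | aababb => babb => abb => aa => ε
  | baaaba => baba => aba
  | bbbbaba => abbaba => aaaba => aba
  | bbababb => aababb => babb => abb => aa => ε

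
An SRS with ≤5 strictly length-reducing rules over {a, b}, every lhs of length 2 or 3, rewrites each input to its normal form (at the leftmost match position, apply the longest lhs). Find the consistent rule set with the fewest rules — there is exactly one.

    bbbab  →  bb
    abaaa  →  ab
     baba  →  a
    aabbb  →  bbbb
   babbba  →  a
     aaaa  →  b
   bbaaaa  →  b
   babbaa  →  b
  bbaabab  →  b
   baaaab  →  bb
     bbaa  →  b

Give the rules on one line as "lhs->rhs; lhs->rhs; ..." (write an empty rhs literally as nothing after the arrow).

aa->b; aba->ab; ba->a; bab->

  | bbbab => bb
  | abaaa => abaa => aba => ab
  | baba => a
  | aabbb => bbbb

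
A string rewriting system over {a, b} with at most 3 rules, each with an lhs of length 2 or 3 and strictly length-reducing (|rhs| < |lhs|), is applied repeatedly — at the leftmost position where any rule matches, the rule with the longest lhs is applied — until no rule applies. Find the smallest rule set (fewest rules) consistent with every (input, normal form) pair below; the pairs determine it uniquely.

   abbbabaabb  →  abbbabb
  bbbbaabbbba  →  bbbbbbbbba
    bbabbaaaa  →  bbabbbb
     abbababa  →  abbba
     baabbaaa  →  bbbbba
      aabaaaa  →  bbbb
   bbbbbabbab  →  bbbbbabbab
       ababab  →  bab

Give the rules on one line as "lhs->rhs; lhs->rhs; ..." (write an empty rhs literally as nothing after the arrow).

  | abbbabaabb => abbbabb
  | bbbbaabbbba => bbbbbbbbba
  | bbabbaaaa => bbabbbaa => bbabbbb
  | abbababa => abbba

aa->b; aba->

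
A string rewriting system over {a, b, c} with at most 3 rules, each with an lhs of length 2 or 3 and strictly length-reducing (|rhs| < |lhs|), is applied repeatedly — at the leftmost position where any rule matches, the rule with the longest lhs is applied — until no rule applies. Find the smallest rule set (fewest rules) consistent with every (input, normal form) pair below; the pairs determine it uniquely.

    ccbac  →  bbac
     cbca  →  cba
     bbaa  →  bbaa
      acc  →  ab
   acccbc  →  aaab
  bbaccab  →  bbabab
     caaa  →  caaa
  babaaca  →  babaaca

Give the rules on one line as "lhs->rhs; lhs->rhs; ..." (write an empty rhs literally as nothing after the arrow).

  | ccbac => bbac
  | cbca => cba
  | bbaa
  | acc => ab

bc->b; cc->b; ccc->aa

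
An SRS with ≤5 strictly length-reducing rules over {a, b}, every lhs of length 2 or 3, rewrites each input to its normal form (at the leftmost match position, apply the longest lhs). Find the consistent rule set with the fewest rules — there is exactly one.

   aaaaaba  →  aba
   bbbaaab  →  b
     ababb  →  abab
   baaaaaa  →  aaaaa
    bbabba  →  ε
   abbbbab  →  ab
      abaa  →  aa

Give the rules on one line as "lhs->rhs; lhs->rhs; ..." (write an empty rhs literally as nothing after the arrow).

aab->b; baa->a; bb->b; bba->

  | aaaaaba => aaaba => aba
  | bbbaaab => bbaaab => aab => b
  | ababb => abab
  | baaaaaa => aaaaa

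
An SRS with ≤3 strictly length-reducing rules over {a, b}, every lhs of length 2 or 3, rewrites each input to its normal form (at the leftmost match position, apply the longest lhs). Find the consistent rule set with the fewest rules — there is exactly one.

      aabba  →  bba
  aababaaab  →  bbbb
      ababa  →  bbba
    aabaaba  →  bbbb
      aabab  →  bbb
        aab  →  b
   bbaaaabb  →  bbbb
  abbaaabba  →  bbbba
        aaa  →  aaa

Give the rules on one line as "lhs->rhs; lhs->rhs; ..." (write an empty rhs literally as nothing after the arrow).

  | aabba => abba => bba
  | aababaaab => abbbaaab => bbbaaab => bbbaab => bbbab => bbbb
  | ababa => bbba
  | aabaaba => abbaba => bbaba => bbbb

ab->b; aba->bb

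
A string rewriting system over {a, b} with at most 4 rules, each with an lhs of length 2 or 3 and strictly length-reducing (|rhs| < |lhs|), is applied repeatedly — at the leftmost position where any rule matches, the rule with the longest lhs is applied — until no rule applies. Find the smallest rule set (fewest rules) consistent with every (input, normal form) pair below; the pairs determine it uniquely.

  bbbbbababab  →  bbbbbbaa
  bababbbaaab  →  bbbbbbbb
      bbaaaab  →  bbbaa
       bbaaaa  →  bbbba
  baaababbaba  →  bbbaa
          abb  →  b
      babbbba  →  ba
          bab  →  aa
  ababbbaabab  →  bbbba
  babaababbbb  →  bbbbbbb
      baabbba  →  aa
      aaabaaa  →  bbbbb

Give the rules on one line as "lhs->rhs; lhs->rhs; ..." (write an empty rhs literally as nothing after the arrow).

aaa->bb; aab->a; abb->b; bab->aa

  | bbbbbababab => bbbbaaabab => bbbbbbbab => bbbbbbaa
  | bababbbaaab => aaabbbaaab => bbbbbaaab => bbbbbbbb
  | bbaaaab => bbbbab => bbbaa
  | bbaaaa => bbbba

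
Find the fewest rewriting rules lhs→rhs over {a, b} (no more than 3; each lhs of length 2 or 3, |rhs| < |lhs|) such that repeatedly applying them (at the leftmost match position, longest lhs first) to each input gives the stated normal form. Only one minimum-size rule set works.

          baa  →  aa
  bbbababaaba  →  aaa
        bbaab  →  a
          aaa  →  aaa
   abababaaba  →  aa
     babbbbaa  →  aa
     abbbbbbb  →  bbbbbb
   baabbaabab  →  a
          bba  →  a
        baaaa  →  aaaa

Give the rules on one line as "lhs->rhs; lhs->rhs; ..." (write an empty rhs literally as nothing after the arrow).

  | baa => aa
  | bbbababaaba => bbaabaaba => baabaaba => aabaaba => aaaba => aaa
  | bbaab => baab => aab => a
  | aaa

ab->; ba->a; bab->a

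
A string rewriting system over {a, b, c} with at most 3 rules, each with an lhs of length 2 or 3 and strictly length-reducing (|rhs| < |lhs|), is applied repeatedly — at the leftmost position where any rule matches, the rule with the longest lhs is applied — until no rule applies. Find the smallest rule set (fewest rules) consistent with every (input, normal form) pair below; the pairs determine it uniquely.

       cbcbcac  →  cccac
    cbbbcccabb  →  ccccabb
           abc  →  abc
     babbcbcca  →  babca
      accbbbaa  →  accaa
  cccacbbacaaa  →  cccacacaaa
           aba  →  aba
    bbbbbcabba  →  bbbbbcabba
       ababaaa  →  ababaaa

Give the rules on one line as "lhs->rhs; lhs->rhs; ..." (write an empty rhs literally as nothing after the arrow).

bcc->; cb->c

  | cbcbcac => ccbcac => cccac
  | cbbbcccabb => cbbcccabb => cbcccabb => ccccabb
  | abc
  | babbcbcca => babbccca => babca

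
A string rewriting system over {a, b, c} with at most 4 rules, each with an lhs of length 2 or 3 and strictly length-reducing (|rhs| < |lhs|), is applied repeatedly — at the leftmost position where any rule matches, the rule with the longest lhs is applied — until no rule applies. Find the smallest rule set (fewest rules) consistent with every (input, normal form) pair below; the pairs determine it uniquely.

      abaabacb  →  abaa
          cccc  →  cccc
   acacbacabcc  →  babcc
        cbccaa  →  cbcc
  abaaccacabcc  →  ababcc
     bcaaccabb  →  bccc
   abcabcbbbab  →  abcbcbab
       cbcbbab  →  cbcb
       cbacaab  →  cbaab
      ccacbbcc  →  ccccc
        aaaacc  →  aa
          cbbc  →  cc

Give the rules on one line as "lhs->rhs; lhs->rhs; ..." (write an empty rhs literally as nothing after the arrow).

ac->; bb->; ca->c

  | abaabacb => abaabb => abaa
  | cccc
  | acacbacabcc => acbacabcc => bacabcc => babcc
  | cbccaa => cbcca => cbcc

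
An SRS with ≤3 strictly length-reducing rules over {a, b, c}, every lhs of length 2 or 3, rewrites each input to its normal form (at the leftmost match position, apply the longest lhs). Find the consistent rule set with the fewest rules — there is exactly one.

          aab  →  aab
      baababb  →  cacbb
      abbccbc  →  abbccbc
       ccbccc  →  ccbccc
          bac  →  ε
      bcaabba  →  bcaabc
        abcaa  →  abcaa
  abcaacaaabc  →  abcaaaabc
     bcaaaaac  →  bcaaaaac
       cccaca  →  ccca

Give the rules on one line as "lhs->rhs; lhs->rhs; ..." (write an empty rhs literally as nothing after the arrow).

  | aab
  | baababb => cababb => cacbb
  | abbccbc
  | ccbccc

aca->a; ba->c; bac->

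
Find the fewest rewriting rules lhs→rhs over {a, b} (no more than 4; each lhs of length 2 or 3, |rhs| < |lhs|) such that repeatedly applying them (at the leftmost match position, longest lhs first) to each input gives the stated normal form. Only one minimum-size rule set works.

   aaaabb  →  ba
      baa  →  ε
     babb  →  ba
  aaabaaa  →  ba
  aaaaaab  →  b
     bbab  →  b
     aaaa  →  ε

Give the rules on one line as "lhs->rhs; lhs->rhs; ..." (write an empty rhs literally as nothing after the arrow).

  | aaaabb => baabb => babb => ba
  | baa => bb => ε
  | babb => ba
  | aaabaaa => babaaa => babba => babb => ba

aa->b; aab->ab; bb->; bba->bb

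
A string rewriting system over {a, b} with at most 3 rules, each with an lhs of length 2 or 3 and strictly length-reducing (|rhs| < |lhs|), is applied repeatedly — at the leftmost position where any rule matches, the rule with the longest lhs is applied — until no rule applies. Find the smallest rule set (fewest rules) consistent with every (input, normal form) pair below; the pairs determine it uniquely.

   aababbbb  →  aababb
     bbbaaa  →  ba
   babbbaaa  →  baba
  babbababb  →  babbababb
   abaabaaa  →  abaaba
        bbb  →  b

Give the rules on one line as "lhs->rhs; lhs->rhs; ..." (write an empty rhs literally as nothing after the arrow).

  | aababbbb => aababb
  | bbbaaa => baaa => ba
  | babbbaaa => babaaa => baba
  | babbababb

aaa->a; bbb->b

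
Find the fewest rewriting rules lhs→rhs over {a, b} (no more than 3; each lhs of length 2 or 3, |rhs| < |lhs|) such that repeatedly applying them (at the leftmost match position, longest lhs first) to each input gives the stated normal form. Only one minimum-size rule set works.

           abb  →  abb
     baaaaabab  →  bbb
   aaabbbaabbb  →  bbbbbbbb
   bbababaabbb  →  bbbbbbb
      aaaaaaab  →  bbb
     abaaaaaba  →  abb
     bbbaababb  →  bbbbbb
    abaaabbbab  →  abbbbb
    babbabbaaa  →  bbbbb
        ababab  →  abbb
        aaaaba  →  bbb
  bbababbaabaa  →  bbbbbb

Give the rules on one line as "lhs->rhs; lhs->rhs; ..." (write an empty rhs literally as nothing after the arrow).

  | abb
  | baaaaabab => baaaabab => baaabab => baabab => babab => bbab => bbb
  | aaabbbaabbb => bbbbbaabbb => bbbbbabbb => bbbbbbbb
  | bbababaabbb => bbbabaabbb => bbbbaabbb => bbbbabbb => bbbbbbb

aaa->bb; ba->b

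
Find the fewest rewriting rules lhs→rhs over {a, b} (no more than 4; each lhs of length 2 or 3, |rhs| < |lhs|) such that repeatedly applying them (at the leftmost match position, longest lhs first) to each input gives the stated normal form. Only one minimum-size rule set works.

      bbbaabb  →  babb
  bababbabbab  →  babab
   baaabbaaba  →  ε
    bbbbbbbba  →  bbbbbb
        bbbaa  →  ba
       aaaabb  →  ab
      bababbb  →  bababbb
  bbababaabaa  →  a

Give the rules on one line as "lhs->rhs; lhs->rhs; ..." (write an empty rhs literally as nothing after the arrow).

  | bbbaabb => babb
  | bababbabbab => bababbab => babab
  | baaabbaaba => aaabbaaba => abbaaba => aaba => aa => ε
  | bbbbbbbba => bbbbbb

aa->; aab->a; baa->aa; bba->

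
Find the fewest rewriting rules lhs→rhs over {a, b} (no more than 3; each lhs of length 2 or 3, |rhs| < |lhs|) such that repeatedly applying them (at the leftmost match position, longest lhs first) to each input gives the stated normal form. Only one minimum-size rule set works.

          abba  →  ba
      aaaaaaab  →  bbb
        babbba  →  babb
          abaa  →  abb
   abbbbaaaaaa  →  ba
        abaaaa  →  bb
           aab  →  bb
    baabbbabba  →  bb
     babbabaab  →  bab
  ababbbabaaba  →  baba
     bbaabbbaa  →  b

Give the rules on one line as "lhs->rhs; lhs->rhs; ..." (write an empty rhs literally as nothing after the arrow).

  | abba => aaa => ba
  | aaaaaaab => baaaaab => bbaaab => aaaab => baab => bbb
  | babbba => babaa => babb
  | abaa => abb

aa->b; bba->aa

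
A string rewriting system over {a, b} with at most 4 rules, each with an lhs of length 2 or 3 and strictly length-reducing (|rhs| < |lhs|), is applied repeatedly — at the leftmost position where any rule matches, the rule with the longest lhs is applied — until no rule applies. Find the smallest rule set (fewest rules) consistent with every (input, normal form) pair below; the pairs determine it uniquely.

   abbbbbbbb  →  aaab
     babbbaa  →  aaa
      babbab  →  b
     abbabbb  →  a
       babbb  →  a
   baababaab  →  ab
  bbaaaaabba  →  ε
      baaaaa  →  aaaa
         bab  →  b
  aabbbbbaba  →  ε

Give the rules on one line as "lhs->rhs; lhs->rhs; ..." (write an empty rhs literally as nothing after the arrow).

  | abbbbbbbb => aabbbbb => aaabb => aaab
  | babbbaa => bbbaa => aaa
  | babbab => bbab => bab => b
  | abbabbb => ababbb => babbb => bbb => a

aba->ba; ba->; bb->b; bbb->a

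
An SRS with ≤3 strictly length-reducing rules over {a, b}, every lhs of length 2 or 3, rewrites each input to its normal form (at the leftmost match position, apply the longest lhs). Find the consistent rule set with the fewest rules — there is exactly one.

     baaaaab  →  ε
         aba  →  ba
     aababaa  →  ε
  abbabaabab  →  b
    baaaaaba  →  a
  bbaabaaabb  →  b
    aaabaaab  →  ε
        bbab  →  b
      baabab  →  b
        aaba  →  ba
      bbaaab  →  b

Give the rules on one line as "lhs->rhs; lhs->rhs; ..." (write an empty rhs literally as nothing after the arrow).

  | baaaaab => baaab => bab => bb => ε
  | aba => ba
  | aababaa => babaa => bbaa => aa => ε
  | abbabaabab => bbabaabab => abaabab => baabab => bbab => ab => b

aa->; ab->b; bb->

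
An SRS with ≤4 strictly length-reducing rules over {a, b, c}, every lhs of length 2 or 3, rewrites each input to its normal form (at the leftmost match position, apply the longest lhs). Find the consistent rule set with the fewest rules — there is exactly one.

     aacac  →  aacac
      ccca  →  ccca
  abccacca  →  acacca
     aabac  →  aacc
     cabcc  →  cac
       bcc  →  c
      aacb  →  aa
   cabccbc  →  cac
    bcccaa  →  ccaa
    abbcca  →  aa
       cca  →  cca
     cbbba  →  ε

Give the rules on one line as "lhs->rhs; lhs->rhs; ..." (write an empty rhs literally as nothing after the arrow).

  | aacac
  | ccca
  | abccacca => acacca
  | aabac => aacc

ba->c; bc->; cb->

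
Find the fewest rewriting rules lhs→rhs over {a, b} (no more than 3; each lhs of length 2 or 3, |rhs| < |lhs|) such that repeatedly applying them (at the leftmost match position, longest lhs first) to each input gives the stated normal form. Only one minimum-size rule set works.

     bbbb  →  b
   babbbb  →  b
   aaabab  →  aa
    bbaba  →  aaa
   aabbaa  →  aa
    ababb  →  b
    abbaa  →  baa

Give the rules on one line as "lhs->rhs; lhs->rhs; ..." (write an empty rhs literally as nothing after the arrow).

  | bbbb => bbb => bb => b
  | babbbb => aabbb => abb => b
  | aaabab => aaab => aa
  | bbaba => baba => aaa

ab->; bab->aa; bb->b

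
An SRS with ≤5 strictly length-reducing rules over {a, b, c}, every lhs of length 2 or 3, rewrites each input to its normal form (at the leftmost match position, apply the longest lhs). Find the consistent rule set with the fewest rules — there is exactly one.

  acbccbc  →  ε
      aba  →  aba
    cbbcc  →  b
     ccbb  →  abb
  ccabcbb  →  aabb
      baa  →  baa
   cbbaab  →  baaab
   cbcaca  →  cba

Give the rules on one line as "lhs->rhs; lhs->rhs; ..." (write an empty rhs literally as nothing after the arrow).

  | acbccbc => bbccbc => bcbc => bc => ε
  | aba
  | cbbcc => bacc => bbc => b
  | ccbb => abb

ac->b; bc->; cbb->ba; cc->a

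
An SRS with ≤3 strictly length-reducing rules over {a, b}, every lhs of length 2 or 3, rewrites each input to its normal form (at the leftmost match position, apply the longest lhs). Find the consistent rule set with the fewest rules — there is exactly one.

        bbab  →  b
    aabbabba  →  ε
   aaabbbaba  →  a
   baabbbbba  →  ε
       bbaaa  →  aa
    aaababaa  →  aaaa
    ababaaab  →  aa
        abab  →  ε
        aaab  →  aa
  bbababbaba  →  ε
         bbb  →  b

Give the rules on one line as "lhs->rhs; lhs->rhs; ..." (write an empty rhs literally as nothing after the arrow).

  | bbab => bab => b
  | aabbabba => ababba => abba => ba => ε
  | aaabbbaba => aabbaba => ababa => aba => a
  | baabbbbba => abbbbba => bbbba => bbba => bba => ba => ε

ab->; ba->; bb->b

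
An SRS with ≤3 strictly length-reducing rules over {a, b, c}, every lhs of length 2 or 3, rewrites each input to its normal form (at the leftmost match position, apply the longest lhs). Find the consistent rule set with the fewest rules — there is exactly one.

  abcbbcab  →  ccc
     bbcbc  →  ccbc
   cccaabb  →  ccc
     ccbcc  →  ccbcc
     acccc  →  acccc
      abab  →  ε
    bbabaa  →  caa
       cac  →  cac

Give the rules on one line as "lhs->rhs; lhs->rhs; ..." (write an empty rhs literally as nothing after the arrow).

ab->; bb->c

  | abcbbcab => cbbcab => cccab => ccc
  | bbcbc => ccbc
  | cccaabb => cccab => ccc
  | ccbcc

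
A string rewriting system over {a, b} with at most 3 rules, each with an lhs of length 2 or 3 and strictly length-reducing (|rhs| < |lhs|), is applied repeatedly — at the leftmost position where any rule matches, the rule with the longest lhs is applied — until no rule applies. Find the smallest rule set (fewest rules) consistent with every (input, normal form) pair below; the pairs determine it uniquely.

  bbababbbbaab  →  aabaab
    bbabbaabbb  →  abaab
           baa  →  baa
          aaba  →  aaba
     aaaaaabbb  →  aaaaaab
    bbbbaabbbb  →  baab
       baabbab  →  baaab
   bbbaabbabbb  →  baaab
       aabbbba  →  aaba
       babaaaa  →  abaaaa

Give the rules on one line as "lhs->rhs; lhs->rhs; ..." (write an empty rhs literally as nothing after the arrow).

bab->ab; bb->b

  | bbababbbbaab => bababbbbaab => ababbbbaab => aabbbbaab => aabbbaab => aabbaab => aabaab
  | bbabbaabbb => babbaabbb => abbaabbb => abaabbb => abaabb => abaab
  | baa
  | aaba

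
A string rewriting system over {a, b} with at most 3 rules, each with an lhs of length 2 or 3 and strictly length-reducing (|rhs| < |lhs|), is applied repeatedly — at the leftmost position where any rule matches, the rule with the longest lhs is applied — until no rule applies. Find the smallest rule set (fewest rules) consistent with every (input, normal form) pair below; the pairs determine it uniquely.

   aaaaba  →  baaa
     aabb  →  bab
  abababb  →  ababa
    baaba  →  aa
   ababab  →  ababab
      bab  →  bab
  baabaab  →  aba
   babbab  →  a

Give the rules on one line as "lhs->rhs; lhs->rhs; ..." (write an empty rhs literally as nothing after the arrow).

  | aaaaba => aabaa => baaa
  | aabb => bab
  | abababb => ababa
  | baaba => bbaa => aa

aab->ba; bb->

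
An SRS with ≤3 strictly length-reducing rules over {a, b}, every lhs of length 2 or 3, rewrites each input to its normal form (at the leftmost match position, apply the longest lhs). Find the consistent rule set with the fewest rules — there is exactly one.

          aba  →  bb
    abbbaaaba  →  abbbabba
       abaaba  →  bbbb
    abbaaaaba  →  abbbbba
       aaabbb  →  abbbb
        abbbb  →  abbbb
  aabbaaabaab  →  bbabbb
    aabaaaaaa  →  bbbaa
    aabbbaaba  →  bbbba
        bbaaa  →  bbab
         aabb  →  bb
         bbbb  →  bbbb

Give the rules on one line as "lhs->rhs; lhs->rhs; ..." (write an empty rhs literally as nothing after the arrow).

aaa->ab; aab->b; aba->bb

  | aba => bb
  | abbbaaaba => abbbabba
  | abaaba => bbaba => bbbb
  | abbaaaaba => abbababa => abbbbba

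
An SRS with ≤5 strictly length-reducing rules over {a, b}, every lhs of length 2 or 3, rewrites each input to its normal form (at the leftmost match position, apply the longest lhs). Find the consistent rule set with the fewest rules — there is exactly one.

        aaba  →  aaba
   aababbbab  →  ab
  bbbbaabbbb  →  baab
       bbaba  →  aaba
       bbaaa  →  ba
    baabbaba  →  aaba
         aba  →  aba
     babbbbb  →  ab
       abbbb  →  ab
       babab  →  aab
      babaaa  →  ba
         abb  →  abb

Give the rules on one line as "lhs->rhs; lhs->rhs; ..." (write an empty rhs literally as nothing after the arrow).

aaa->b; bab->a; bba->aa; bbb->

  | aaba
  | aababbbab => aaabbab => bbbab => ab
  | bbbbaabbbb => baabbbb => baab
  | bbaba => aaba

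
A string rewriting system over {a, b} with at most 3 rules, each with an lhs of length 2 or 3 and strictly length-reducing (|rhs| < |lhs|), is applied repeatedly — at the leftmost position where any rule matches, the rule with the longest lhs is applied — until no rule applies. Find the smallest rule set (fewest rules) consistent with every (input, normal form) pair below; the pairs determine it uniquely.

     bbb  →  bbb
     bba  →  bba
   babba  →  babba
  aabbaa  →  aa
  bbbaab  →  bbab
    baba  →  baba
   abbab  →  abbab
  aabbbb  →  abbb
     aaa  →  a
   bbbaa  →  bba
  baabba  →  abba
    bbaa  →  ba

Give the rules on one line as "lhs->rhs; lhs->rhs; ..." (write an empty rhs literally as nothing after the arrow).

  | bbb
  | bba
  | babba
  | aabbaa => abaa => aa

aaa->a; aab->a; baa->a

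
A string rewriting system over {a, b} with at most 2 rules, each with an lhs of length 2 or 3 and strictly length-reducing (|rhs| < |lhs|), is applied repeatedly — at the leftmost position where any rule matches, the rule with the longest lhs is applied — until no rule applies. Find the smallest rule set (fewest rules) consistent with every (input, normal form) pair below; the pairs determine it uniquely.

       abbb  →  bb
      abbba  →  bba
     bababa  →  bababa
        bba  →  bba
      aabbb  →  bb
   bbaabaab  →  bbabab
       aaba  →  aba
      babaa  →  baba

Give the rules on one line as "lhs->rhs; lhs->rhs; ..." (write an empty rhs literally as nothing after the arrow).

aa->a; abb->b

  | abbb => bb
  | abbba => bba
  | bababa
  | bba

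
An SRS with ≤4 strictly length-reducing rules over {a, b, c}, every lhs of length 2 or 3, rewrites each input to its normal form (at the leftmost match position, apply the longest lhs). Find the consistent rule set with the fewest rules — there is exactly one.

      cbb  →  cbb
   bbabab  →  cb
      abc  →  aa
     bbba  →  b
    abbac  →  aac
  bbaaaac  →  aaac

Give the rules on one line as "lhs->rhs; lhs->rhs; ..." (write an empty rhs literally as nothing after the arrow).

  | cbb
  | bbabab => bcbab => bab => cb
  | abc => aa
  | bbba => bbc => b

abc->aa; ba->c; bc->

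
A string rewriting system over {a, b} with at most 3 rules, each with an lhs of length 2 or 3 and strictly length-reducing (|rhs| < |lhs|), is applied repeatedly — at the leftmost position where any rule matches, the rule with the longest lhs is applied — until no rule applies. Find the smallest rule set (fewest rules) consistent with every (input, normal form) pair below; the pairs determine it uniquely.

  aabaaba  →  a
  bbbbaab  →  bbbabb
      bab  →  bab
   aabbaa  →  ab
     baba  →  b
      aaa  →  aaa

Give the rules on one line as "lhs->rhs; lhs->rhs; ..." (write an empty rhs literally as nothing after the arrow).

  | aabaaba => aaba => a
  | bbbbaab => bbbabb
  | bab
  | aabbaa => aabab => ab

aba->; baa->ab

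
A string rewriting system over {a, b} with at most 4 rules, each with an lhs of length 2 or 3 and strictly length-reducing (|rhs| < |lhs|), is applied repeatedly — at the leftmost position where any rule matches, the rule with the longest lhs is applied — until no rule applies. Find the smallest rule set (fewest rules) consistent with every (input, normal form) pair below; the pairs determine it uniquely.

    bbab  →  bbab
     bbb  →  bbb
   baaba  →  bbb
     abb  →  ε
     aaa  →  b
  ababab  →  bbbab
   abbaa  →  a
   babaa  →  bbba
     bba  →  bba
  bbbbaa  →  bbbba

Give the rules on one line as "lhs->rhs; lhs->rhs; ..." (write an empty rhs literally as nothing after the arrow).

aa->a; aaa->b; aba->bb; abb->

  | bbab
  | bbb
  | baaba => baba => bbb
  | abb => ε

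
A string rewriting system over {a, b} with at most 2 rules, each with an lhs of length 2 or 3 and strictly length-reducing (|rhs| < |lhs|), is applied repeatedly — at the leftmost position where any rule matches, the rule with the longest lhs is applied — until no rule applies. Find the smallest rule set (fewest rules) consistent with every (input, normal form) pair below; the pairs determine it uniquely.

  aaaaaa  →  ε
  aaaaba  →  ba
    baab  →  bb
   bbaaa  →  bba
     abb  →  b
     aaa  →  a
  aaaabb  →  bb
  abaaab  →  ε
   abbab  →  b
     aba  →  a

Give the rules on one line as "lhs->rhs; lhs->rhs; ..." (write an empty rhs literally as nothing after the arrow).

aa->; ab->

  | aaaaaa => aaaa => aa => ε
  | aaaaba => aaba => ba
  | baab => bb
  | bbaaa => bba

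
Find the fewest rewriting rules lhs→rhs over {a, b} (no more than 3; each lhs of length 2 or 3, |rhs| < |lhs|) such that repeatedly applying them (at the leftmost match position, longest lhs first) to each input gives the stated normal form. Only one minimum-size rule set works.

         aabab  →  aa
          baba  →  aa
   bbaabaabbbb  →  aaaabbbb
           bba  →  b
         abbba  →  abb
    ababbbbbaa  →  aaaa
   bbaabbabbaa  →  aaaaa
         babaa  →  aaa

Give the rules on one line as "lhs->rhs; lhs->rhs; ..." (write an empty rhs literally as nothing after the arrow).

  | aabab => aaba => aa
  | baba => baa => aa
  | bbaabaabbbb => baabaabbbb => aabaabbbb => aaaabbbb
  | bba => b

ba->; baa->aa; bab->ba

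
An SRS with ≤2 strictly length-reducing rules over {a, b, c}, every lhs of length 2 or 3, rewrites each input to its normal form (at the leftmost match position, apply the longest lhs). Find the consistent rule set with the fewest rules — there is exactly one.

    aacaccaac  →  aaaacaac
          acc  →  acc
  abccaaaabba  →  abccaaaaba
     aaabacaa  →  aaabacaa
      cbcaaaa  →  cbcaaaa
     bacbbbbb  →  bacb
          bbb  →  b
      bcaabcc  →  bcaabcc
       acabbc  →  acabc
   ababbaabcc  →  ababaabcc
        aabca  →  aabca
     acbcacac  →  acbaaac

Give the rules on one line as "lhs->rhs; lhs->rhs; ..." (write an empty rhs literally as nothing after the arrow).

  | aacaccaac => aaaacaac
  | acc
  | abccaaaabba => abccaaaaba
  | aaabacaa

bb->b; cac->aa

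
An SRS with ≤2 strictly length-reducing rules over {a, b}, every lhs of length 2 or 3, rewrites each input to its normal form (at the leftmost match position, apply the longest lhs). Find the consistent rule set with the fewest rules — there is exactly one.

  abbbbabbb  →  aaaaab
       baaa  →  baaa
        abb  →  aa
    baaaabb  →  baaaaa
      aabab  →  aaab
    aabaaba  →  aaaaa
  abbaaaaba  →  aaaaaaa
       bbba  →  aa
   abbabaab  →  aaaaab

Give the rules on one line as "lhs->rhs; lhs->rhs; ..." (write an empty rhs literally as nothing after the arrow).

  | abbbbabbb => aabbabbb => aaaabbb => aaaaab
  | baaa
  | abb => aa
  | baaaabb => baaaaa

aba->aa; bb->a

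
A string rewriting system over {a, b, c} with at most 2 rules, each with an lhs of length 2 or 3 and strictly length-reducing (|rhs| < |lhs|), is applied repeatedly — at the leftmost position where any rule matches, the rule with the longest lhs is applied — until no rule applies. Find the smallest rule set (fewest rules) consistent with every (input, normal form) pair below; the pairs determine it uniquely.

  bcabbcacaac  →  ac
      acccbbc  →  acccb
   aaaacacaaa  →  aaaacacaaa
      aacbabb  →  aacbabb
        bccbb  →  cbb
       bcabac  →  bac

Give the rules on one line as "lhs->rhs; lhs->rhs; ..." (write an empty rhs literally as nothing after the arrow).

  | bcabbcacaac => bbcacaac => bcaac => ac
  | acccbbc => acccb
  | aaaacacaaa
  | aacbabb

bc->; bca->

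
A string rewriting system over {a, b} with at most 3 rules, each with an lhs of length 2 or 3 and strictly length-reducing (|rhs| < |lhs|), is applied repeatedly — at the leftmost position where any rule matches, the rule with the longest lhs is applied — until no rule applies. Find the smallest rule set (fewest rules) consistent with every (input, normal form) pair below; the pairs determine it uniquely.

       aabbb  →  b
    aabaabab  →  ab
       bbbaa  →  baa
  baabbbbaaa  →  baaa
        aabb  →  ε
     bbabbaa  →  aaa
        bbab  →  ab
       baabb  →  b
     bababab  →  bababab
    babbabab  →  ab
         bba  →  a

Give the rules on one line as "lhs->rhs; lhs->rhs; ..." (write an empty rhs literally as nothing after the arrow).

  | aabbb => bbb => b
  | aabaabab => baabab => bbab => ab
  | bbbaa => baa
  | baabbbbaaa => bbbbbaaa => bbbaaa => baaa

aab->b; bb->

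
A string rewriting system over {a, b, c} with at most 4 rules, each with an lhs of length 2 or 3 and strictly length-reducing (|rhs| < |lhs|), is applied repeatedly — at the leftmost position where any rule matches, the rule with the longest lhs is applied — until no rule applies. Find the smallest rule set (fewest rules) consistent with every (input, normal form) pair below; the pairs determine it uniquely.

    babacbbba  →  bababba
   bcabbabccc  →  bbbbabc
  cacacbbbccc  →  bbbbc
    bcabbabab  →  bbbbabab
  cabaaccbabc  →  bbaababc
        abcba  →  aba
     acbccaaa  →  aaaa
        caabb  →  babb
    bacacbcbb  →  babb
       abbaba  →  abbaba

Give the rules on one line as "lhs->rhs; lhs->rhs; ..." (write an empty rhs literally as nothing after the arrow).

ca->b; cb->; cc->

  | babacbbba => bababba
  | bcabbabccc => bbbbabccc => bbbbabc
  | cacacbbbccc => bcacbbbccc => bbcbbbccc => bbbbccc => bbbbc
  | bcabbabab => bbbbabab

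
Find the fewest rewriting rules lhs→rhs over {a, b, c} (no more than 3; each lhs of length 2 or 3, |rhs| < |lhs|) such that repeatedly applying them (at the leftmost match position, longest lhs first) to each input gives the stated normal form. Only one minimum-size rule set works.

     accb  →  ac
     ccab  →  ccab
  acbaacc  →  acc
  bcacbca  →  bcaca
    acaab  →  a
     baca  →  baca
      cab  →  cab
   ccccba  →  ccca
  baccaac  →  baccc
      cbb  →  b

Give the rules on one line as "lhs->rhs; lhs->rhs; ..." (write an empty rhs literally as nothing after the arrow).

  | accb => ac
  | ccab
  | acbaacc => aaacc => acc
  | bcacbca => bcaca

aa->; cb->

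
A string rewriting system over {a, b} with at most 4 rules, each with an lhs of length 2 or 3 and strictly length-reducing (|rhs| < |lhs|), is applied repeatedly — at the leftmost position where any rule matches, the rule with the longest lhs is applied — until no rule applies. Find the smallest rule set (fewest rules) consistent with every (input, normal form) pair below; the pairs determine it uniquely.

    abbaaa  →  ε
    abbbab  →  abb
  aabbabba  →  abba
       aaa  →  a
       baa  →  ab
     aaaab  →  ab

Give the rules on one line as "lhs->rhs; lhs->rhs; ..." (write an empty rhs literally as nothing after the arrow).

  | abbaaa => ababa => aa => ε
  | abbbab => abb
  | aabbabba => abbabba => abba
  | aaa => a

aa->; aab->ab; baa->ab; bab->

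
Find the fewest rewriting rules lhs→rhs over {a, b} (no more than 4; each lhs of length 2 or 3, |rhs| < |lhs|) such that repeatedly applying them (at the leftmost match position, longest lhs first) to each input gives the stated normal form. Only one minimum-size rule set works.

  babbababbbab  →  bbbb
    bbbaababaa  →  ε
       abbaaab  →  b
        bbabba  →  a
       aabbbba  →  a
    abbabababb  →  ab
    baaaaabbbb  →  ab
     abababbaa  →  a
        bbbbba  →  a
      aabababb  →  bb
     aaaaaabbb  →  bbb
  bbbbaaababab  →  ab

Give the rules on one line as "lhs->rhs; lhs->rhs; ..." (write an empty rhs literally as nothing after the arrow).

  | babbababbbab => bbababbbab => bbabbbab => bbbbab => bbbb
  | bbbaababaa => bbaababaa => baababaa => aababaa => babaa => baa => aa => ε
  | abbaaab => abaaab => aaaab => aab => b
  | bbabba => bbba => bba => ba => a

aa->; abb->ab; ba->a; bab->b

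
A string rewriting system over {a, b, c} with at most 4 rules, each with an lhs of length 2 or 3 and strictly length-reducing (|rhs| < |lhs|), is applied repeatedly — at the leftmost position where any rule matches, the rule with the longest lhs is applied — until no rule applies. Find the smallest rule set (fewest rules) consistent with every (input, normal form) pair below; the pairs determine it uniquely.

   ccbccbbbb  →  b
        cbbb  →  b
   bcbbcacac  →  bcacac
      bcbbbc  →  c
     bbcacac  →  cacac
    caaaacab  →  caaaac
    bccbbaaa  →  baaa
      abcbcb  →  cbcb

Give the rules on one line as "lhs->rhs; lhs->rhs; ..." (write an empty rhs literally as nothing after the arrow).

  | ccbccbbbb => ccbcbbbb => ccbbbbb => cbbbbb => bbbbb => bbb => b
  | cbbb => bbb => b
  | bcbbcacac => bbbcacac => bcacac
  | bcbbbc => bbbbc => bbc => c

ab->; bb->; cbb->bb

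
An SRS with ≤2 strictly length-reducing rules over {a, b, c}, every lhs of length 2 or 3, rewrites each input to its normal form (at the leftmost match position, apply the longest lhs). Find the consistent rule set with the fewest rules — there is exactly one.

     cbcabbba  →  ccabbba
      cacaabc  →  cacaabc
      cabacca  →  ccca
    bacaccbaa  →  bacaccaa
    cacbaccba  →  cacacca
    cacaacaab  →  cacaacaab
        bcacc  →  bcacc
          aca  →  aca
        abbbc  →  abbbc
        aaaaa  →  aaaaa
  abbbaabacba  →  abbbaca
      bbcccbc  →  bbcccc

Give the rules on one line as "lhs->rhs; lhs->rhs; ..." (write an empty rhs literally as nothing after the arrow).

aba->; cb->c

  | cbcabbba => ccabbba
  | cacaabc
  | cabacca => ccca
  | bacaccbaa => bacaccaa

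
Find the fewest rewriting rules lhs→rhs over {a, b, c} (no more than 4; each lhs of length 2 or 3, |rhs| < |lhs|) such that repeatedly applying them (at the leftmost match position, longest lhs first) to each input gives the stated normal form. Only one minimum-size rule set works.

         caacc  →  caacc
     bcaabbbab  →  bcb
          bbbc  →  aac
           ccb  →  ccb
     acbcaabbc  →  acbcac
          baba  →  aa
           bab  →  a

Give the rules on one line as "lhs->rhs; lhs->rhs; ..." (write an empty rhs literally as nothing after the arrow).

ab->b; bb->a; bbb->aa

  | caacc
  | bcaabbbab => bcabbbab => bcbbbab => bcaaab => bcaab => bcab => bcb
  | bbbc => aac
  | ccb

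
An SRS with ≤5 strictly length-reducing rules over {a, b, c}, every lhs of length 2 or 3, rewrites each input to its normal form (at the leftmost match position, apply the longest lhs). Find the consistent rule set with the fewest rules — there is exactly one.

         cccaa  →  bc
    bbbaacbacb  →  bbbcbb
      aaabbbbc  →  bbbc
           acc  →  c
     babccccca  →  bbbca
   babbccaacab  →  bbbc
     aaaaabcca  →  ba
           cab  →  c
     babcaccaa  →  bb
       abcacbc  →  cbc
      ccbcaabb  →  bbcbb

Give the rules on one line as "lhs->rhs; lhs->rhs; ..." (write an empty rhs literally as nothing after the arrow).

aa->; ab->; ac->; cc->b

  | cccaa => bcaa => bc
  | bbbaacbacb => bbbcbacb => bbbcbb
  | aaabbbbc => abbbbc => bbbc
  | acc => c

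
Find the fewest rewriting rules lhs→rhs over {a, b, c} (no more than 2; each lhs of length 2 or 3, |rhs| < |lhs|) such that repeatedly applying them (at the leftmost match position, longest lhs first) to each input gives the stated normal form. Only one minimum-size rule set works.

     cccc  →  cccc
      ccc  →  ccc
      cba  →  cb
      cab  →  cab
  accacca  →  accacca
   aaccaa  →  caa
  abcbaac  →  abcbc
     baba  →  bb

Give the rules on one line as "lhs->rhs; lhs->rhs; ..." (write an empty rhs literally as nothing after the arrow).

  | cccc
  | ccc
  | cba => cb
  | cab

aac->; ba->b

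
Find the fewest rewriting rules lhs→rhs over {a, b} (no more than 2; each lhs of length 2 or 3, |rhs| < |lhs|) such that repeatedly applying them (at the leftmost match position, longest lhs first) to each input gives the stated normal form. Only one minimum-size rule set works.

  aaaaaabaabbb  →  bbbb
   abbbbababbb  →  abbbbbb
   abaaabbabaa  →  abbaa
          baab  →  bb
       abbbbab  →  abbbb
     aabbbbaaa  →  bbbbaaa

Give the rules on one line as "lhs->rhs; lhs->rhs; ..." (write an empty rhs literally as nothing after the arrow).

  | aaaaaabaabbb => aaaabaabbb => aabaabbb => baabbb => bbbb
  | abbbbababbb => abbbbabbb => abbbbbb
  | abaaabbabaa => ababbabaa => abbabaa => abbaa
  | baab => bb

aab->b; bab->b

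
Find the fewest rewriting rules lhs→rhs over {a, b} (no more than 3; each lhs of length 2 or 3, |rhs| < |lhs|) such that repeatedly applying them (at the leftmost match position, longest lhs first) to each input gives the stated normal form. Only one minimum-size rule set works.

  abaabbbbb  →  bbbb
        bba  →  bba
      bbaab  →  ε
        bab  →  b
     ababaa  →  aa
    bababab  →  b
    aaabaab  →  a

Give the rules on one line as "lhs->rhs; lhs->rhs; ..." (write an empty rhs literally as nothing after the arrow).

  | abaabbbbb => aabbbbb => bbbb
  | bba
  | bbaab => baab => aab => ε
  | bab => b

aab->; ab->; baa->aa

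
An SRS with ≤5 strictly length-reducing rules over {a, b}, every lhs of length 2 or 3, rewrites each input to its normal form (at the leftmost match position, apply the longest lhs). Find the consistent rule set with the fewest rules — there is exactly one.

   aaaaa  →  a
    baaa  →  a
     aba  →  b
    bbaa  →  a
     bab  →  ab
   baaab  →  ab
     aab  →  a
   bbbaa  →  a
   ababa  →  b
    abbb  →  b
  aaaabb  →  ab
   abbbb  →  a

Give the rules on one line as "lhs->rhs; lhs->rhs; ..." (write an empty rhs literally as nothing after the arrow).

aa->b; abb->; ba->a; bb->a

  | aaaaa => baaa => aaa => ba => a
  | baaa => aaa => ba => a
  | aba => aa => b
  | bbaa => aaa => ba => a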